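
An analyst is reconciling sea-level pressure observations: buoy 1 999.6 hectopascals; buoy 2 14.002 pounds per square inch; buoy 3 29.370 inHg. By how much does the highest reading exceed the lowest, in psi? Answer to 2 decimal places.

buoy 1: 999.6 hPa = 14.4980 psi.
buoy 3: 29.370 inHg = 14.4252 psi.
Spread: 14.4980 − 14.0020 = 0.50 psi.

0.50 psi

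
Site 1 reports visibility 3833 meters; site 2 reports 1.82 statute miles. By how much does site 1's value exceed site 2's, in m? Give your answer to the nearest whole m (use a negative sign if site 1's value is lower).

site 2: 1.82 SM = 2929.01 m.
Difference: 3833.00 − 2929.01 = 904 m.

904 m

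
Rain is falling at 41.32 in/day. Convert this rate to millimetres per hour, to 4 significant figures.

41.32 in/day × 25.4 mm/in × 0.0416667 day/hour = 43.73 mm/hour.

43.73 mm/hour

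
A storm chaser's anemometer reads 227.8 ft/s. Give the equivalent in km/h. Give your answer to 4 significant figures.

1 ft/s = 1.09728 km/h, so 227.8 × 1.09728 = 250.0 km/h.

250.0 km/h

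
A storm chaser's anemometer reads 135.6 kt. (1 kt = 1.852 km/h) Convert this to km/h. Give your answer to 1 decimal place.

251.1 km/h

1 kt = 1.852 km/h, so 135.6 × 1.852 = 251.1 km/h.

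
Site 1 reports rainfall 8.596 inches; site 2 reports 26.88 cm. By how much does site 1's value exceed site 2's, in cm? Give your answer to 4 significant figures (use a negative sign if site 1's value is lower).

-5.046 cm

site 1: 8.596 in = 21.83384 cm.
Difference: 21.83384 − 26.88000 = -5.046 cm.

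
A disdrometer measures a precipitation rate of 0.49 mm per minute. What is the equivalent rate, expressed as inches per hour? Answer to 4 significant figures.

1.157 in/hour

0.49 mm/minute × 0.0393701 in/mm × 60 minute/hour = 1.157 in/hour.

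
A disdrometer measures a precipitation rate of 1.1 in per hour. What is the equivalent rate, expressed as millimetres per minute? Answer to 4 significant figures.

1.1 in/hour × 25.4 mm/in × 0.0166667 hour/minute = 0.4657 mm/minute.

0.4657 mm/minute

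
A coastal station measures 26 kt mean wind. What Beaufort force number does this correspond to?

26 kt lies in the Beaufort 6 band (strong breeze, 22–27 kt).

Beaufort force 6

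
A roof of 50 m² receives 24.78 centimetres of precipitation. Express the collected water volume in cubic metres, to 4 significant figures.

Depth: 24.78 cm × 10 = 247.8 mm.
1 mm over 1 m² is 1 L, so volume = 247.8 × 50 = 12390 L = 12.39 m³.

12.39 cubic metres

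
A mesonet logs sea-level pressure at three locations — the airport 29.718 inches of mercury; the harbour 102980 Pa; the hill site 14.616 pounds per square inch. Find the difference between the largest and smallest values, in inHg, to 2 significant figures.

the harbour: 102980 Pa = 30.4100 inHg.
the hill site: 14.616 psi = 29.7585 inHg.
Spread: 30.4100 − 29.7180 = 0.69 inHg.

0.69 inHg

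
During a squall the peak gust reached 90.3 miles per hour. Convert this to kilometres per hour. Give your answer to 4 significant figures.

145.3 km/h

1 mph = 1.60934 km/h, so 90.3 × 1.60934 = 145.3 km/h.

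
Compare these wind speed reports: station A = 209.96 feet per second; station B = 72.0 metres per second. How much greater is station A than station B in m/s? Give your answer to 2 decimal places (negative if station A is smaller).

-8.00 m/s

station A: 209.96 ft/s = 63.9958 m/s.
Difference: 63.9958 − 72.0000 = -8.00 m/s.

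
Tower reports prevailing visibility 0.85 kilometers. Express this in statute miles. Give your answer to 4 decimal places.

1 km = 0.621371 SM, so 0.85 × 0.621371 = 0.5282 SM.

0.5282 SM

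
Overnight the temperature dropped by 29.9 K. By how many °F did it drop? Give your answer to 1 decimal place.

53.8 °F

For a temperature change the 32° offset cancels: Δ°F = 29.9 × 1.8 = 53.8 °F.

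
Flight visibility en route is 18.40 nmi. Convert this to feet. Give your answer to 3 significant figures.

112000 ft

1 nmi = 6076.12 ft, so 18.40 × 6076.12 = 112000 ft.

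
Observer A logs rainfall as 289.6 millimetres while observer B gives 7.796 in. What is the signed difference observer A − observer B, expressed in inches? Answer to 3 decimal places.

3.606 in

observer A: 289.6 mm = 11.40157 in.
Difference: 11.40157 − 7.79600 = 3.606 in.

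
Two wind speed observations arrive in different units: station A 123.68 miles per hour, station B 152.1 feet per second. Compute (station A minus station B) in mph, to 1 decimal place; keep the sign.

20.0 mph

station B: 152.1 ft/s = 103.705 mph.
Difference: 123.680 − 103.705 = 20.0 mph.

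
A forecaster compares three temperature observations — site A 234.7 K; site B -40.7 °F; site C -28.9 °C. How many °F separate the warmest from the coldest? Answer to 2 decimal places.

site A: 234.7 K = -38.450 °C.
site B: -40.7 °F = -40.389 °C.
Spread: (-28.900) − (-40.389) = 11.489 °C = 20.68 °F.

20.68 °F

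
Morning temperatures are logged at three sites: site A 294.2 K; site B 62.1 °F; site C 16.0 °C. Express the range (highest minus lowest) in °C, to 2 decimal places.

5.05 °C

site A: 294.2 K = 21.050 °C.
site B: 62.1 °F = 16.722 °C.
Spread: 21.050 − 16.000 = 5.050 °C.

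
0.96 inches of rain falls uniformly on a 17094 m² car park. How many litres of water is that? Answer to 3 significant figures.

Depth: 0.96 in × 25.4 = 24.384 mm.
1 mm over 1 m² is 1 L, so volume = 24.384 × 17094 = 416820.1 L ≈ 417000 L.

417000 litres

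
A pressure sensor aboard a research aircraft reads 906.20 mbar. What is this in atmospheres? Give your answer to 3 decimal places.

1 mb = 0.000986923 atm, so 906.20 × 0.000986923 = 0.894 atm.

0.894 atm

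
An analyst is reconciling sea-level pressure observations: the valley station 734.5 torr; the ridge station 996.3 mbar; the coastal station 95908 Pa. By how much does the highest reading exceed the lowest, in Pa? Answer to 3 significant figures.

the valley station: 734.5 mmHg = 97925.29 Pa.
the ridge station: 996.3 mb = 99630.00 Pa.
Spread: 99630.00 − 95908.00 = 3720 Pa.

3720 Pa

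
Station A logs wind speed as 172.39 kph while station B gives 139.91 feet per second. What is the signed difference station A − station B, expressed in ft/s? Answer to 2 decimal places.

17.20 ft/s

station A: 172.39 km/h = 157.1067 ft/s.
Difference: 157.1067 − 139.9100 = 17.20 ft/s.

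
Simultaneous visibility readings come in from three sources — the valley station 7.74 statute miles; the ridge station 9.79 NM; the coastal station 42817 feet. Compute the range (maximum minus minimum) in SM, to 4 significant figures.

the ridge station: 9.79 nmi = 11.26613 SM.
the coastal station: 42817 ft = 8.10928 SM.
Spread: 11.26613 − 7.74000 = 3.526 SM.

3.526 SM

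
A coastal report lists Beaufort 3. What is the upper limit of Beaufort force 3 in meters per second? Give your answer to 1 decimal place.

Beaufort 3 (gentle breeze) spans 3.4–5.4 m/s.

5.4 m/s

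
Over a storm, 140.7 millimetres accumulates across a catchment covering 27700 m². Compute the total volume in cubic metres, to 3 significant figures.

1 mm over 1 m² is 1 L, so volume = 140.7 × 27700 = 3897390 L = 3900 m³.

3900 cubic metres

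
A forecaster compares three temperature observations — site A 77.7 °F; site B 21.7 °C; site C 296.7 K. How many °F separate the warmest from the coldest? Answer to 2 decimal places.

6.64 °F

site A: 77.7 °F = 25.389 °C.
site C: 296.7 K = 23.550 °C.
Spread: 25.389 − 21.700 = 3.689 °C = 6.64 °F.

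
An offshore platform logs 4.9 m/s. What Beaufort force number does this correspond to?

4.9 m/s lies in the Beaufort 3 band (gentle breeze, 3.4–5.4 m/s).

Beaufort force 3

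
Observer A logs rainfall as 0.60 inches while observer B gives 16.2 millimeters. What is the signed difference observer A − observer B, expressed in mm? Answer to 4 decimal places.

-0.9600 mm

observer A: 0.60 in = 15.240000 mm.
Difference: 15.240000 − 16.200000 = -0.9600 mm.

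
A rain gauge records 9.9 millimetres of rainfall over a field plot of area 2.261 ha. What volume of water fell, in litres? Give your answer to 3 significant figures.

224000 litres

Area: 2.261 ha = 22610 m².
1 mm over 1 m² is 1 L, so volume = 9.9 × 22610 = 223839 L ≈ 224000 L.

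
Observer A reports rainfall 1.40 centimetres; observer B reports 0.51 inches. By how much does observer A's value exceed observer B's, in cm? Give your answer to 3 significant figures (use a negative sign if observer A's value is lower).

0.105 cm

observer B: 0.51 in = 1.29540 cm.
Difference: 1.40000 − 1.29540 = 0.105 cm.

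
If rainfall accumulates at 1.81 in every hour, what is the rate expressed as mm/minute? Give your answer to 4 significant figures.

1.81 in/hour × 25.4 mm/in × 0.0166667 hour/minute = 0.7662 mm/minute.

0.7662 mm/minute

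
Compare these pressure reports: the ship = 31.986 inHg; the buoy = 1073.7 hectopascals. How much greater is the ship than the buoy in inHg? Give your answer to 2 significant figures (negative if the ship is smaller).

the buoy: 1073.7 hPa = 31.7063 inHg.
Difference: 31.9860 − 31.7063 = 0.28 inHg.

0.28 inHg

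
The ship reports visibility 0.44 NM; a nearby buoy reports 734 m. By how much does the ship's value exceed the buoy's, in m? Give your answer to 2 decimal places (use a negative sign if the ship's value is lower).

the ship: 0.44 nmi = 814.8800 m.
Difference: 814.8800 − 734.0000 = 80.88 m.

80.88 m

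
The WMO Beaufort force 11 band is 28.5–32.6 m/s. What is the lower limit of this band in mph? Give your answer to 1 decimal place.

63.8 mph

28.5–32.6 m/s × 2.237 = 63.8–72.9 mph.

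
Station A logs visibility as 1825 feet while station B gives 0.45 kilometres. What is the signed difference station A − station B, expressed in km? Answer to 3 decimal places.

station A: 1825 ft = 0.55626 km.
Difference: 0.55626 − 0.45000 = 0.106 km.

0.106 km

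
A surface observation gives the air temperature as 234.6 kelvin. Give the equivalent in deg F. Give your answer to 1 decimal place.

-37.4 °F

First to °C: -38.55 °C.
Then to °F: -37.4 °F.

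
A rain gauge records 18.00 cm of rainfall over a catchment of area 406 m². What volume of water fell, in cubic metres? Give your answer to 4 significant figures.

Depth: 18.00 cm × 10 = 180 mm.
1 mm over 1 m² is 1 L, so volume = 180 × 406 = 73080 L = 73.08 m³.

73.08 cubic metres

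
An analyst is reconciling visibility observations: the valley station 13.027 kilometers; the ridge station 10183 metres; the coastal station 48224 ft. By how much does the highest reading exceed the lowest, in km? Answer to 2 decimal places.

the ridge station: 10183 m = 10.1830 km.
the coastal station: 48224 ft = 14.6987 km.
Spread: 14.6987 − 10.1830 = 4.52 km.

4.52 km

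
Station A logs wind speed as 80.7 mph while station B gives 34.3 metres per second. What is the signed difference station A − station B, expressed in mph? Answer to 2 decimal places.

station B: 34.3 m/s = 76.7269 mph.
Difference: 80.7000 − 76.7269 = 3.97 mph.

3.97 mph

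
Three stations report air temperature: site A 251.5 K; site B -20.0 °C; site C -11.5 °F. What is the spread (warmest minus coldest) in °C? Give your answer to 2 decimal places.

4.17 °C

site A: 251.5 K = -21.650 °C.
site C: -11.5 °F = -24.167 °C.
Spread: (-20.000) − (-24.167) = 4.167 °C.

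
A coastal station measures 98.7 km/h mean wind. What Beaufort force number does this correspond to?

Beaufort force 10

98.7 km/h = 27.4 m/s, which is Beaufort 10 (storm, 24.5–28.4 m/s).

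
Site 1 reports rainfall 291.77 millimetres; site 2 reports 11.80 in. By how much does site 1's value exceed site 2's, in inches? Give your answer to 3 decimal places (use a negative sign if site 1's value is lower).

-0.313 in

site 1: 291.77 mm = 11.48701 in.
Difference: 11.48701 − 11.80000 = -0.313 in.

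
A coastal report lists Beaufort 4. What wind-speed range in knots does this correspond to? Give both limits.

Beaufort 4 (moderate breeze) spans 11–16 knots.

11 to 16 kt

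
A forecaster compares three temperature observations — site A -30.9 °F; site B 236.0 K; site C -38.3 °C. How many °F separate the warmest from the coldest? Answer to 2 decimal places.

6.04 °F

site A: -30.9 °F = -34.944 °C.
site B: 236.0 K = -37.150 °C.
Spread: (-34.944) − (-38.300) = 3.356 °C = 6.04 °F.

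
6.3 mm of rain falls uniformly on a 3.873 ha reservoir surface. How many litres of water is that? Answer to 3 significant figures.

Area: 3.873 ha = 38730 m².
1 mm over 1 m² is 1 L, so volume = 6.3 × 38730 = 243999 L ≈ 244000 L.

244000 litres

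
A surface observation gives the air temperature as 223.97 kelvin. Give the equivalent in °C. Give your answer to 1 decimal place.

-49.2 °C

°C = 223.97 − 273.15 = -49.2 °C.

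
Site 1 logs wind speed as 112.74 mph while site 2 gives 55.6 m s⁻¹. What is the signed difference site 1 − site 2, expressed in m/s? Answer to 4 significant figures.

-5.201 m/s

site 1: 112.74 mph = 50.39929 m/s.
Difference: 50.39929 − 55.60000 = -5.201 m/s.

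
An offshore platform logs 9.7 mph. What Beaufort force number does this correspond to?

Beaufort force 3

9.7 mph = 4.3 m/s, which is Beaufort 3 (gentle breeze, 3.4–5.4 m/s).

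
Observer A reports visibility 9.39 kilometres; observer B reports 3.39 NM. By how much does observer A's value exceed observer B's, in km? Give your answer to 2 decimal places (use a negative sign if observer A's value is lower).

3.11 km

observer B: 3.39 nmi = 6.2783 km.
Difference: 9.3900 − 6.2783 = 3.11 km.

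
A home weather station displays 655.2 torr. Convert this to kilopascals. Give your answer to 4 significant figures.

87.35 kPa

1 mmHg = 0.133322 kPa, so 655.2 × 0.133322 = 87.35 kPa.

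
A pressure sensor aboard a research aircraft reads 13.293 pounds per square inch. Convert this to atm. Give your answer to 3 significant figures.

1 psi = 0.068046 atm, so 13.293 × 0.068046 = 0.905 atm.

0.905 atm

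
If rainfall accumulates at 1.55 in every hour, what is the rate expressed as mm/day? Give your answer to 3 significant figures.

1.55 in/hour × 25.4 mm/in × 24 hour/day = 945 mm/day.

945 mm/day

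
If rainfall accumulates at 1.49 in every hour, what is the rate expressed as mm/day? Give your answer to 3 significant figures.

908 mm/day

1.49 in/hour × 25.4 mm/in × 24 hour/day = 908 mm/day.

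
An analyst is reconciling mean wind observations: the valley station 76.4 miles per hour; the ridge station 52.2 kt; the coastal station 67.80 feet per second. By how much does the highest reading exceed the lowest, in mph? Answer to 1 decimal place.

the ridge station: 52.2 kt = 60.071 mph.
the coastal station: 67.80 ft/s = 46.227 mph.
Spread: 76.400 − 46.227 = 30.2 mph.

30.2 mph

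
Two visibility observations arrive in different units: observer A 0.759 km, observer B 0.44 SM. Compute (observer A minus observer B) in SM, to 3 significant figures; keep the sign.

observer A: 0.759 km = 0.471621 SM.
Difference: 0.471621 − 0.440000 = 0.0316 SM.

0.0316 SM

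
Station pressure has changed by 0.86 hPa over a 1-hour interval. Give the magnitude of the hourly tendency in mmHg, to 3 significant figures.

0.86 hPa / 1 h × 0.750062 mmHg/hPa = 0.645 mmHg/h.

0.645 mmHg per hour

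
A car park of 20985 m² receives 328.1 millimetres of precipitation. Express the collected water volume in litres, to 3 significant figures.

1 mm over 1 m² is 1 L, so volume = 328.1 × 20985 = 6885178.5 L ≈ 6890000 L.

6890000 litres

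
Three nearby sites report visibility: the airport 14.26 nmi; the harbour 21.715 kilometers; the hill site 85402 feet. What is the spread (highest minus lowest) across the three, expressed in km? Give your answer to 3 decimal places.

the airport: 14.26 nmi = 26.40952 km.
the hill site: 85402 ft = 26.03053 km.
Spread: 26.40952 − 21.71500 = 4.695 km.

4.695 km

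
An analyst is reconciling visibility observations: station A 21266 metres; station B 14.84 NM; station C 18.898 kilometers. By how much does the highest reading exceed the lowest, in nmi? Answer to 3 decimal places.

4.636 nmi

station A: 21266 m = 11.48272 nmi.
station C: 18.898 km = 10.20410 nmi.
Spread: 14.84000 − 10.20410 = 4.636 nmi.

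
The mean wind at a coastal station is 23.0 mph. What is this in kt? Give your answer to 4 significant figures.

1 mph = 0.868976 kt, so 23.0 × 0.868976 = 19.99 kt.

19.99 kt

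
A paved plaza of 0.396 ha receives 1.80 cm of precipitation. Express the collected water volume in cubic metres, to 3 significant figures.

71.3 cubic metres

Depth: 1.80 cm × 10 = 18 mm.
Area: 0.396 ha = 3960 m².
1 mm over 1 m² is 1 L, so volume = 18 × 3960 = 71280 L = 71.3 m³.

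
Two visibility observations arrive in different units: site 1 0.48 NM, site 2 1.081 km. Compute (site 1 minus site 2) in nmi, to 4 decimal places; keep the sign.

-0.1037 nmi

site 2: 1.081 km = 0.583693 nmi.
Difference: 0.480000 − 0.583693 = -0.1037 nmi.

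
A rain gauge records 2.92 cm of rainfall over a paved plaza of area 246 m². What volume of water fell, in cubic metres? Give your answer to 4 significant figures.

7.183 cubic metres

Depth: 2.92 cm × 10 = 29.2 mm.
1 mm over 1 m² is 1 L, so volume = 29.2 × 246 = 7183.2 L = 7.183 m³.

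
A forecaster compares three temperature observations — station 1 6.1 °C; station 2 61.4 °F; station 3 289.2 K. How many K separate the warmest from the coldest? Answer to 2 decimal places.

station 2: 61.4 °F = 16.333 °C.
station 3: 289.2 K = 16.050 °C.
Spread: 16.333 − 6.100 = 10.233 °C.

10.23 K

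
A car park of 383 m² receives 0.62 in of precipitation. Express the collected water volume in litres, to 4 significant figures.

6031 litres

Depth: 0.62 in × 25.4 = 15.748 mm.
1 mm over 1 m² is 1 L, so volume = 15.748 × 383 = 6031.484 L ≈ 6031 L.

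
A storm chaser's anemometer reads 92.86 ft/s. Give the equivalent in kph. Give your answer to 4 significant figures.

1 ft/s = 1.09728 km/h, so 92.86 × 1.09728 = 101.9 km/h.

101.9 km/h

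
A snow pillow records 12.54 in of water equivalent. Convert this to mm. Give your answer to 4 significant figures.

1 in = 25.4 mm, so 12.54 × 25.4 = 318.5 mm.

318.5 mm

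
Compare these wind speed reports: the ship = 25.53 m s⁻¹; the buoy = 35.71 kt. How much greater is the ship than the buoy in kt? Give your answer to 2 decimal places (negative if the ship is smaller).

13.92 kt

the ship: 25.53 m/s = 49.6263 kt.
Difference: 49.6263 − 35.7100 = 13.92 kt.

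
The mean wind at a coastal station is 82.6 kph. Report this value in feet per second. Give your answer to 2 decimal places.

75.28 ft/s

1 km/h = 0.911344 ft/s, so 82.6 × 0.911344 = 75.28 ft/s.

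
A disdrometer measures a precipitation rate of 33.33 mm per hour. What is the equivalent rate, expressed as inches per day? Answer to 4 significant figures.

31.49 in/day

33.33 mm/hour × 0.0393701 in/mm × 24 hour/day = 31.49 in/day.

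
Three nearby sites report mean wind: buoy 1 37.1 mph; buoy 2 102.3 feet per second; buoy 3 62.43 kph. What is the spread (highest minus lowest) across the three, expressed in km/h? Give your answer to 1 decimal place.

buoy 1: 37.1 mph = 59.707 km/h.
buoy 2: 102.3 ft/s = 112.252 km/h.
Spread: 112.252 − 59.707 = 52.5 km/h.

52.5 km/h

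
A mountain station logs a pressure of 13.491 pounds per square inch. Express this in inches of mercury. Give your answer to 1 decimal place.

27.5 inHg

1 psi = 2.03602 inHg, so 13.491 × 2.03602 = 27.5 inHg.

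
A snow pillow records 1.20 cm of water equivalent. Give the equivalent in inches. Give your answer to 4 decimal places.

0.4724 in

1 cm = 0.393701 in, so 1.20 × 0.393701 = 0.4724 in.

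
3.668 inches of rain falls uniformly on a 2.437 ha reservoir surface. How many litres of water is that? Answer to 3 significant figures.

Depth: 3.668 in × 25.4 = 93.1672 mm.
Area: 2.437 ha = 24370 m².
1 mm over 1 m² is 1 L, so volume = 93.1672 × 24370 = 2270484.7 L ≈ 2270000 L.

2270000 litres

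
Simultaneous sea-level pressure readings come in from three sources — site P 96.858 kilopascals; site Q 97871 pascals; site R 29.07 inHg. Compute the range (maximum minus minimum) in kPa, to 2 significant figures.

site Q: 97871 Pa = 97.871 kPa.
site R: 29.07 inHg = 98.442 kPa.
Spread: 98.442 − 96.858 = 1.6 kPa.

1.6 kPa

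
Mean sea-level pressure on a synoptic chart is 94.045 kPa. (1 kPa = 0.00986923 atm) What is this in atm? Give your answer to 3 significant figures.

0.928 atm

1 kPa = 0.00986923 atm, so 94.045 × 0.00986923 = 0.928 atm.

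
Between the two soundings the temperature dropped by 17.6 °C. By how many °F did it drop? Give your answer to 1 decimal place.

31.7 °F

A change of 1 °C equals a change of 1.8 °F: Δ°F = 17.6 × 1.8 = 31.7 °F.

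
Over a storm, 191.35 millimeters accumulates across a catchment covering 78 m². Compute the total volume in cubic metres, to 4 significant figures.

14.93 cubic metres

1 mm over 1 m² is 1 L, so volume = 191.35 × 78 = 14925.3 L = 14.93 m³.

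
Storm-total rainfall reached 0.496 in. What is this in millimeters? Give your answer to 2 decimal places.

1 in = 25.4 mm, so 0.496 × 25.4 = 12.60 mm.

12.60 mm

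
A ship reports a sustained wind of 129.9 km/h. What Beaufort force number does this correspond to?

Beaufort force 12

129.9 km/h = 36.1 m/s, which is Beaufort 12 (hurricane force, ≥32.7 m/s).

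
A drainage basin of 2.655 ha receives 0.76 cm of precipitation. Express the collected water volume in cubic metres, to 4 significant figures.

201.8 cubic metres

Depth: 0.76 cm × 10 = 7.6 mm.
Area: 2.655 ha = 26550 m².
1 mm over 1 m² is 1 L, so volume = 7.6 × 26550 = 201780 L = 201.8 m³.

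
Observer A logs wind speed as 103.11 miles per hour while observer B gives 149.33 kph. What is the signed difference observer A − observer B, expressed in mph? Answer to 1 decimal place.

10.3 mph

observer B: 149.33 km/h = 92.789 mph.
Difference: 103.110 − 92.789 = 10.3 mph.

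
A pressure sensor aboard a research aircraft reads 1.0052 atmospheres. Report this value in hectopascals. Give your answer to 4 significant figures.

1 atm = 1013.25 hPa, so 1.0052 × 1013.25 = 1019 hPa.

1019 hPa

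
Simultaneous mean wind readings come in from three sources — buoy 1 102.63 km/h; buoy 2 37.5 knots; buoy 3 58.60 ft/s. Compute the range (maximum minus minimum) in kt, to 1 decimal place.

20.7 kt

buoy 1: 102.63 km/h = 55.416 kt.
buoy 3: 58.60 ft/s = 34.720 kt.
Spread: 55.416 − 34.720 = 20.7 kt.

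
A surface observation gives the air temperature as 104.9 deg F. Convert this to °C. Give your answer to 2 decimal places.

40.50 °C

°C = (°F − 32) × 5/9 = (104.9 − 32) / 1.8 = 40.50 °C.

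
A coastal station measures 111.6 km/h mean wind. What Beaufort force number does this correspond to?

111.6 km/h = 31.0 m/s, which is Beaufort 11 (violent storm, 28.5–32.6 m/s).

Beaufort force 11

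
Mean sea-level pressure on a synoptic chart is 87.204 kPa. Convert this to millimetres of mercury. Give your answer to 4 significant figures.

1 kPa = 7.50062 mmHg, so 87.204 × 7.50062 = 654.1 mmHg.

654.1 mmHg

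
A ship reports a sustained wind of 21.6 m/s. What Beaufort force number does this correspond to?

Beaufort force 9

21.6 m/s lies in the Beaufort 9 band (strong gale, 20.8–24.4 m/s).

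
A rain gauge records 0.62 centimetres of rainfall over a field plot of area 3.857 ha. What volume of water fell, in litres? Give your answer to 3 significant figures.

Depth: 0.62 cm × 10 = 6.2 mm.
Area: 3.857 ha = 38570 m².
1 mm over 1 m² is 1 L, so volume = 6.2 × 38570 = 239134 L ≈ 239000 L.

239000 litres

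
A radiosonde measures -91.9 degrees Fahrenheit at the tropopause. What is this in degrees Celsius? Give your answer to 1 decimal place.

-68.8 °C

°C = (°F − 32) × 5/9 = (-91.9 − 32) / 1.8 = -68.8 °C.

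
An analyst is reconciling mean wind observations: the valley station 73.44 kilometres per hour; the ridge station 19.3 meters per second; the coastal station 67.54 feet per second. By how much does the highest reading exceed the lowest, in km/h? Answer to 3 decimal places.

the ridge station: 19.3 m/s = 69.48000 km/h.
the coastal station: 67.54 ft/s = 74.11029 km/h.
Spread: 74.11029 − 69.48000 = 4.630 km/h.

4.630 km/h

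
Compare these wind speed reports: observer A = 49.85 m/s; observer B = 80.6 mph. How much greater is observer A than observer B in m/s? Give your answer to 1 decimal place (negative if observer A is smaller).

observer B: 80.6 mph = 36.031 m/s.
Difference: 49.850 − 36.031 = 13.8 m/s.

13.8 m/s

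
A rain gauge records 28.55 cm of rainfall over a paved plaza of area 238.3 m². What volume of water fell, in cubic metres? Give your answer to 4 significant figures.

68.03 cubic metres

Depth: 28.55 cm × 10 = 285.5 mm.
1 mm over 1 m² is 1 L, so volume = 285.5 × 238.3 = 68034.65 L = 68.03 m³.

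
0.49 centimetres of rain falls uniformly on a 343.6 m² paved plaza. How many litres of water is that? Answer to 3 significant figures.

Depth: 0.49 cm × 10 = 4.9 mm.
1 mm over 1 m² is 1 L, so volume = 4.9 × 343.6 = 1683.64 L ≈ 1680 L.

1680 litres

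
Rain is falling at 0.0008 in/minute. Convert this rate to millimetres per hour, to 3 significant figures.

0.0008 in/minute × 25.4 mm/in × 60 minute/hour = 1.22 mm/hour.

1.22 mm/hour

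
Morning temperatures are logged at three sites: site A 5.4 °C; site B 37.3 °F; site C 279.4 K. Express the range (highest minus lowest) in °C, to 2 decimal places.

3.31 °C

site B: 37.3 °F = 2.944 °C.
site C: 279.4 K = 6.250 °C.
Spread: 6.250 − 2.944 = 3.306 °C.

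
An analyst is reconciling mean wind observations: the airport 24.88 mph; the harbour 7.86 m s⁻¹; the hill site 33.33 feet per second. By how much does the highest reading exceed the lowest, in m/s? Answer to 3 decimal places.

3.262 m/s

the airport: 24.88 mph = 11.12236 m/s.
the hill site: 33.33 ft/s = 10.15898 m/s.
Spread: 11.12236 − 7.86000 = 3.262 m/s.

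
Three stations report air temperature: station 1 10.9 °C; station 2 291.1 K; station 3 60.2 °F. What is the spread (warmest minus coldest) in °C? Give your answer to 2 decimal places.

station 2: 291.1 K = 17.950 °C.
station 3: 60.2 °F = 15.667 °C.
Spread: 17.950 − 10.900 = 7.050 °C.

7.05 °C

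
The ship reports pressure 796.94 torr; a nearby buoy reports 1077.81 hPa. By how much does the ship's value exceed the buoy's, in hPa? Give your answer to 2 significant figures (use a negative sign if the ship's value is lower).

-15 hPa

the ship: 796.94 mmHg = 1062.50 hPa.
Difference: 1062.50 − 1077.81 = -15 hPa.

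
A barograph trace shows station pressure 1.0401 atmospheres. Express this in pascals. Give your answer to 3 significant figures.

105000 Pa

1 atm = 101325 Pa, so 1.0401 × 101325 = 105000 Pa.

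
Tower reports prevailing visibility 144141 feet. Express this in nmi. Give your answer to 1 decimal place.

23.7 nmi

1 ft = 0.000164579 nmi, so 144141 × 0.000164579 = 23.7 nmi.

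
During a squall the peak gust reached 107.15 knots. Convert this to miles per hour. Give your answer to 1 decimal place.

123.3 mph

1 kt = 1.15078 mph, so 107.15 × 1.15078 = 123.3 mph.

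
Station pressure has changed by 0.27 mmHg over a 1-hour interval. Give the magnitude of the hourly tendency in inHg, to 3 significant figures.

0.27 mmHg / 1 h × 0.0393701 inHg/mmHg = 0.0106 inHg/h.

0.0106 inHg per hour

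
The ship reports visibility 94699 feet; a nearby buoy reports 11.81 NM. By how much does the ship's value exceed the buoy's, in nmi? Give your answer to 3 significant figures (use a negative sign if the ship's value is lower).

the ship: 94699 ft = 15.5855 nmi.
Difference: 15.5855 − 11.8100 = 3.78 nmi.

3.78 nmi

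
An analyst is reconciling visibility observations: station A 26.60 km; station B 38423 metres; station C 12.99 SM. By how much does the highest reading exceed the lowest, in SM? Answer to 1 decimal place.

10.9 SM

station A: 26.60 km = 16.528 SM.
station B: 38423 m = 23.875 SM.
Spread: 23.875 − 12.990 = 10.9 SM.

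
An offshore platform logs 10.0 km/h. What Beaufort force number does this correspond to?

Beaufort force 2

10.0 km/h = 2.8 m/s, which is Beaufort 2 (light breeze, 1.6–3.3 m/s).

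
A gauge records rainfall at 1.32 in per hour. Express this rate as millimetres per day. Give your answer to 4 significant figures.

1.32 in/hour × 25.4 mm/in × 24 hour/day = 804.7 mm/day.

804.7 mm/day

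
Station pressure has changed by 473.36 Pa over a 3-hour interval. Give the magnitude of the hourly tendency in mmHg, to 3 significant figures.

1.18 mmHg per hour

473.36 Pa / 3 h × 0.00750062 mmHg/Pa = 1.18 mmHg/h.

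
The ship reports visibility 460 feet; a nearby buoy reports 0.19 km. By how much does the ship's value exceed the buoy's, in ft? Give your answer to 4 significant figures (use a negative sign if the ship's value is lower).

-163.4 ft

the buoy: 0.19 km = 623.360 ft.
Difference: 460.000 − 623.360 = -163.4 ft.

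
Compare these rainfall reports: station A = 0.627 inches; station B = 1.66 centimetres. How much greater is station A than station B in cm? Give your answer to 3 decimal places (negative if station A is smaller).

station A: 0.627 in = 1.59258 cm.
Difference: 1.59258 − 1.66000 = -0.067 cm.

-0.067 cm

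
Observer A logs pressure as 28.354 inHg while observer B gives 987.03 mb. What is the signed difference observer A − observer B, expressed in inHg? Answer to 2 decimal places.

-0.79 inHg

observer B: 987.03 mb = 29.1470 inHg.
Difference: 28.3540 − 29.1470 = -0.79 inHg.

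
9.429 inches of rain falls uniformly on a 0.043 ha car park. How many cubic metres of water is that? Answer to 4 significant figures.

Depth: 9.429 in × 25.4 = 239.4966 mm.
Area: 0.043 ha = 430 m².
1 mm over 1 m² is 1 L, so volume = 239.4966 × 430 = 102983.54 L = 103.0 m³.

103.0 cubic metres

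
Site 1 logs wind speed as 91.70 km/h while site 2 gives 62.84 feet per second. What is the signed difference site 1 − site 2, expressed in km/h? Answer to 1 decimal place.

site 2: 62.84 ft/s = 68.953 km/h.
Difference: 91.700 − 68.953 = 22.7 km/h.

22.7 km/h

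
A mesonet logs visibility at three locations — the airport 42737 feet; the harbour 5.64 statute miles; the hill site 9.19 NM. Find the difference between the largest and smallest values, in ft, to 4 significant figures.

the harbour: 5.64 SM = 29779.20 ft.
the hill site: 9.19 nmi = 55839.50 ft.
Spread: 55839.50 − 29779.20 = 26060 ft.

26060 ft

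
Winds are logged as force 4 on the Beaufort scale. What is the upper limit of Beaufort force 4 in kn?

Beaufort 4 (moderate breeze) spans 11–16 knots.

16 kt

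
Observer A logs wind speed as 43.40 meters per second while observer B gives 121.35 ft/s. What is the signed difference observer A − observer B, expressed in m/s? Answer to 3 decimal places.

6.413 m/s

observer B: 121.35 ft/s = 36.98748 m/s.
Difference: 43.40000 − 36.98748 = 6.413 m/s.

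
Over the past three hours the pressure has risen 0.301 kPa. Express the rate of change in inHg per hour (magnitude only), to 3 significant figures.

0.301 kPa / 3 h × 0.2953 inHg/kPa = 0.0296 inHg/h.

0.0296 inHg per hour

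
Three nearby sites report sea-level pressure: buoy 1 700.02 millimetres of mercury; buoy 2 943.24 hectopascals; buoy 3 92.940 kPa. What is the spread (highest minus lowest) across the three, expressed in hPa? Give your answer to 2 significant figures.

buoy 1: 700.02 mmHg = 933.28 hPa.
buoy 3: 92.940 kPa = 929.40 hPa.
Spread: 943.24 − 929.40 = 14 hPa.

14 hPa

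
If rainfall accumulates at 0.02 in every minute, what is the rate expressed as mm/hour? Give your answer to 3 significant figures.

0.02 in/minute × 25.4 mm/in × 60 minute/hour = 30.5 mm/hour.

30.5 mm/hour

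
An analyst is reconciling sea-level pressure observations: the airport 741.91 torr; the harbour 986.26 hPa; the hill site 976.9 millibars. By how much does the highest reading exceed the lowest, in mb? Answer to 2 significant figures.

the airport: 741.91 mmHg = 989.13 mb.
the harbour: 986.26 hPa = 986.26 mb.
Spread: 989.13 − 976.90 = 12 mb.

12 mb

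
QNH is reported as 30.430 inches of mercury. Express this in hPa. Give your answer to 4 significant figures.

1 inHg = 33.8639 hPa, so 30.430 × 33.8639 = 1030 hPa.

1030 hPa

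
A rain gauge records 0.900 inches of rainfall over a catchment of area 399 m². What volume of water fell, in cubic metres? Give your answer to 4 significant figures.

9.121 cubic metres

Depth: 0.900 in × 25.4 = 22.86 mm.
1 mm over 1 m² is 1 L, so volume = 22.86 × 399 = 9121.14 L = 9.121 m³.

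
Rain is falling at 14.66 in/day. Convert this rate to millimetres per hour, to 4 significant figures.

15.52 mm/hour

14.66 in/day × 25.4 mm/in × 0.0416667 day/hour = 15.52 mm/hour.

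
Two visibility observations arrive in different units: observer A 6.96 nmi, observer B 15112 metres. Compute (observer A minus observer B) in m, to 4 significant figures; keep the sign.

observer A: 6.96 nmi = 12889.92 m.
Difference: 12889.92 − 15112.00 = -2222 m.

-2222 m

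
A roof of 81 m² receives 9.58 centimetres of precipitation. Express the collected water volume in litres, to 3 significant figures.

7760 litres

Depth: 9.58 cm × 10 = 95.8 mm.
1 mm over 1 m² is 1 L, so volume = 95.8 × 81 = 7759.8 L ≈ 7760 L.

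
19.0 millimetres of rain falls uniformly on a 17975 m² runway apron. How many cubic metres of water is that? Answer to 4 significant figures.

341.5 cubic metres

1 mm over 1 m² is 1 L, so volume = 19 × 17975 = 341525 L = 341.5 m³.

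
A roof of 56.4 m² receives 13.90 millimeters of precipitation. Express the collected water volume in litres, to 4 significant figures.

1 mm over 1 m² is 1 L, so volume = 13.9 × 56.4 = 783.96 L ≈ 784.0 L.

784.0 litres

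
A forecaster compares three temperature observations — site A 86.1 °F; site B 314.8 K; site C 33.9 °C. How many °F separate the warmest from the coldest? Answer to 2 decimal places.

20.87 °F

site A: 86.1 °F = 30.056 °C.
site B: 314.8 K = 41.650 °C.
Spread: 41.650 − 30.056 = 11.594 °C = 20.87 °F.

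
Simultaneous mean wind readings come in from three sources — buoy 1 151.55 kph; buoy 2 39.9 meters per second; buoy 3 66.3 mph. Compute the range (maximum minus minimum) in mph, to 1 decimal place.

27.9 mph

buoy 1: 151.55 km/h = 94.169 mph.
buoy 2: 39.9 m/s = 89.254 mph.
Spread: 94.169 − 66.300 = 27.9 mph.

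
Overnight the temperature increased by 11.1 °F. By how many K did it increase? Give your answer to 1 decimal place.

For a temperature change the 32° offset cancels: ΔK = 11.1 × 0.5556 = 6.2 K.

6.2 K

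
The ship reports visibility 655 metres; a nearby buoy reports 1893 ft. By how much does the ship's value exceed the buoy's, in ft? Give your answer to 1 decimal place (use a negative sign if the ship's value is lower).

256.0 ft

the ship: 655 m = 2148.9501 ft.
Difference: 2148.9501 − 1893.0000 = 256.0 ft.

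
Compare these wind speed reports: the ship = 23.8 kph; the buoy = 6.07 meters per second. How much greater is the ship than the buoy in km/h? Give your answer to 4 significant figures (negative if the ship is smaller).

the buoy: 6.07 m/s = 21.85200 km/h.
Difference: 23.80000 − 21.85200 = 1.948 km/h.

1.948 km/h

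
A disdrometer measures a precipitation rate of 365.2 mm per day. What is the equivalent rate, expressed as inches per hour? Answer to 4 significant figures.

0.5991 in/hour

365.2 mm/day × 0.0393701 in/mm × 0.0416667 day/hour = 0.5991 in/hour.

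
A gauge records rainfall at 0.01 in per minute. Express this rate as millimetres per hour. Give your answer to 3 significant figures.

0.01 in/minute × 25.4 mm/in × 60 minute/hour = 15.2 mm/hour.

15.2 mm/hour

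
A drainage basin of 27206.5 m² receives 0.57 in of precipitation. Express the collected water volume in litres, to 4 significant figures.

393900 litres

Depth: 0.57 in × 25.4 = 14.478 mm.
1 mm over 1 m² is 1 L, so volume = 14.478 × 27206.5 = 393895.71 L ≈ 393900 L.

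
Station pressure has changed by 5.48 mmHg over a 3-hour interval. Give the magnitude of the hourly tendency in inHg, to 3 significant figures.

5.48 mmHg / 3 h × 0.0393701 inHg/mmHg = 0.0719 inHg/h.

0.0719 inHg per hour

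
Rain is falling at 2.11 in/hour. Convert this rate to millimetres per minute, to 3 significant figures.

0.893 mm/minute

2.11 in/hour × 25.4 mm/in × 0.0166667 hour/minute = 0.893 mm/minute.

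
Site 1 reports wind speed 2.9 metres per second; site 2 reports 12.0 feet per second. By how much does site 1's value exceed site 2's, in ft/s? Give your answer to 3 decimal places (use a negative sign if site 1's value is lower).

-2.486 ft/s

site 1: 2.9 m/s = 9.51444 ft/s.
Difference: 9.51444 − 12.00000 = -2.486 ft/s.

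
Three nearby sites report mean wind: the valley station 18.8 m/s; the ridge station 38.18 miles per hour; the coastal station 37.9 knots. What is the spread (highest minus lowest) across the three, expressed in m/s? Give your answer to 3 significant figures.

the ridge station: 38.18 mph = 17.0680 m/s.
the coastal station: 37.9 kt = 19.4974 m/s.
Spread: 19.4974 − 17.0680 = 2.43 m/s.

2.43 m/s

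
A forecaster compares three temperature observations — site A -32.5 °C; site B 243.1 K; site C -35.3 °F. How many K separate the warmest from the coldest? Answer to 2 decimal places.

site B: 243.1 K = -30.050 °C.
site C: -35.3 °F = -37.389 °C.
Spread: (-30.050) − (-37.389) = 7.339 °C.

7.34 K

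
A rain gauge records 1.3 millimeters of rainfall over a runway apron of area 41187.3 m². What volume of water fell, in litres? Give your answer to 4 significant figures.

53540 litres

1 mm over 1 m² is 1 L, so volume = 1.3 × 41187.3 = 53543.49 L ≈ 53540 L.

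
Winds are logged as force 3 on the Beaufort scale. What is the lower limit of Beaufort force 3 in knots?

Beaufort 3 (gentle breeze) spans 7–10 knots.

7 kt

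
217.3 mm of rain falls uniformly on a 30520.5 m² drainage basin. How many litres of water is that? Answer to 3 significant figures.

6630000 litres

1 mm over 1 m² is 1 L, so volume = 217.3 × 30520.5 = 6632104.7 L ≈ 6630000 L.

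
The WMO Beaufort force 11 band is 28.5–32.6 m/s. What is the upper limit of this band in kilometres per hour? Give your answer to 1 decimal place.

28.5–32.6 m/s × 3.6 = 102.6–117.4 km/h.

117.4 km/h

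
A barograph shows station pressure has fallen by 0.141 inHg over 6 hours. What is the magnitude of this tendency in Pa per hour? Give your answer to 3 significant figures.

0.141 inHg / 6 h × 3386.39 Pa/inHg = 79.6 Pa/h.

79.6 Pa per hour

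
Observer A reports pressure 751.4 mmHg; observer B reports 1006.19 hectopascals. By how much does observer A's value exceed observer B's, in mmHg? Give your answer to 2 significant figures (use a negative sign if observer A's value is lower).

observer B: 1006.19 hPa = 754.704 mmHg.
Difference: 751.400 − 754.704 = -3.3 mmHg.

-3.3 mmHg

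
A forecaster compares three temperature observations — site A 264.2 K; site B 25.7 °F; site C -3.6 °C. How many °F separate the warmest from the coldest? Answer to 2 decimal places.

site A: 264.2 K = -8.950 °C.
site B: 25.7 °F = -3.500 °C.
Spread: (-3.500) − (-8.950) = 5.450 °C = 9.81 °F.

9.81 °F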